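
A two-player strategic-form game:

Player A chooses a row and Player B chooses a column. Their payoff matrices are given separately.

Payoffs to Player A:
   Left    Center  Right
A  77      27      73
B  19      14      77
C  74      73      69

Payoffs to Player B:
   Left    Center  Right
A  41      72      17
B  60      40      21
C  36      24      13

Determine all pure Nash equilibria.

none

For each player, find the best response to each opponent profile; mutual best responses are the pure NE.
Player A against Left: payoffs 77, 19, 74 → best response A.
Player A against Center: payoffs 27, 14, 73 → best response C.
Player A against Right: payoffs 73, 77, 69 → best response B.
Player B against A: payoffs 41, 72, 17 → best response Center.
Player B against B: payoffs 60, 40, 21 → best response Left.
Player B against C: payoffs 36, 24, 13 → best response Left.
No profile is a mutual best response for all players.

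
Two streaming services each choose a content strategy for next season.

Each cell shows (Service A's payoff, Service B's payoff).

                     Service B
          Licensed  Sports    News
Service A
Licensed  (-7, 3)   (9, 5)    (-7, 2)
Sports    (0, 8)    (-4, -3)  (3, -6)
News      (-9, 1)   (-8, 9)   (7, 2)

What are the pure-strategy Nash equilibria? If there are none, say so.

Pure-strategy Nash equilibria: (Licensed, Sports), (Sports, Licensed)

Check each profile: it is a Nash equilibrium iff no player can strictly gain by switching unilaterally.
(Licensed, Licensed): Service A can switch to Sports (-7 → 0). Not NE.
(Licensed, Sports): Service A gets 9, best alternative -4; Service B gets 5, best alternative 3. No profitable deviation — NE.
(Licensed, News): Service A can switch to Sports (-7 → 3). Not NE.
(Sports, Licensed): Service A gets 0, best alternative -7; Service B gets 8, best alternative -3. No profitable deviation — NE.
(Sports, Sports): Service A can switch to Licensed (-4 → 9). Not NE.
(Sports, News): Service A can switch to News (3 → 7). Not NE.
(News, Licensed): Service A can switch to Licensed (-9 → -7). Not NE.
(News, Sports): Service A can switch to Licensed (-8 → 9). Not NE.
(The remaining 1 profile has a profitable deviation by the same check.)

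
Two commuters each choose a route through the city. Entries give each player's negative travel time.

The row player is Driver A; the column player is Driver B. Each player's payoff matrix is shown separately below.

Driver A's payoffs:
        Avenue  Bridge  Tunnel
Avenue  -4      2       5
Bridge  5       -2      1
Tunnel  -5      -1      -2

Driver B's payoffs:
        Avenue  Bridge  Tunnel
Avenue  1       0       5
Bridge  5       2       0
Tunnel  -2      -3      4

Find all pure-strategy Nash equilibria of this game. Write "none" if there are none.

(Avenue, Tunnel); (Bridge, Avenue)

(Avenue, Avenue): Driver A can switch to Bridge (-4 → 5). Not NE.
(Avenue, Bridge): Driver B can switch to Avenue (0 → 1). Not NE.
(Avenue, Tunnel): Driver A gets 5, best alternative 1; Driver B gets 5, best alternative 1. No profitable deviation — NE.
(Bridge, Avenue): Driver A gets 5, best alternative -4; Driver B gets 5, best alternative 2. No profitable deviation — NE.
(Bridge, Bridge): Driver A can switch to Avenue (-2 → 2). Not NE.
(Bridge, Tunnel): Driver A can switch to Avenue (1 → 5). Not NE.
(Tunnel, Avenue): Driver A can switch to Avenue (-5 → -4). Not NE.
(Tunnel, Bridge): Driver A can switch to Avenue (-1 → 2). Not NE.
(The remaining 1 profile has a profitable deviation by the same check.)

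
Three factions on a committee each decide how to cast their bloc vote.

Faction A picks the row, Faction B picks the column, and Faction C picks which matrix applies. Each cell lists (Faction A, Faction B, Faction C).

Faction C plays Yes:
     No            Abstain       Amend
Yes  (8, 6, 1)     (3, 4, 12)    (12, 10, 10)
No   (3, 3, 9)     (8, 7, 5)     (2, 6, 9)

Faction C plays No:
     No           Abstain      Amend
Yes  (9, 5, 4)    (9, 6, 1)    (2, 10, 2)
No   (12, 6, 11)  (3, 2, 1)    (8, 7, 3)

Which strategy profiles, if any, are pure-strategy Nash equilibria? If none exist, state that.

The pure Nash equilibria are (Yes, Amend, Yes) and (No, Abstain, Yes).

(Yes, No, Yes): Faction B can switch to Amend (6 → 10). Not NE.
(Yes, No, No): Faction A can switch to No (9 → 12). Not NE.
(Yes, Abstain, Yes): Faction A can switch to No (3 → 8). Not NE.
(Yes, Abstain, No): Faction B can switch to Amend (6 → 10). Not NE.
(Yes, Amend, Yes): Faction A gets 12, best alternative 2; Faction B gets 10, best alternative 6; Faction C gets 10, best alternative 2. No profitable deviation — NE.
(Yes, Amend, No): Faction A can switch to No (2 → 8). Not NE.
(No, No, Yes): Faction A can switch to Yes (3 → 8). Not NE.
(No, No, No): Faction B can switch to Amend (6 → 7). Not NE.
(No, Abstain, Yes): Faction A gets 8, best alternative 3; Faction B gets 7, best alternative 6; Faction C gets 5, best alternative 1. No profitable deviation — NE.
(No, Abstain, No): Faction A can switch to Yes (3 → 9). Not NE.
(No, Amend, Yes): Faction A can switch to Yes (2 → 12). Not NE.
(No, Amend, No): Faction C can switch to Yes (3 → 9). Not NE.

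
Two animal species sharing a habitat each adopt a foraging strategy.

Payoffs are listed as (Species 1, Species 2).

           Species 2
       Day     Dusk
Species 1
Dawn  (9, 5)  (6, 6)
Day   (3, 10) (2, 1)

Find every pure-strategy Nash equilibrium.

The unique pure-strategy Nash equilibrium is (Dawn, Dusk).

Species 1 against Day: payoffs 9, 3 → best response Dawn.
Species 1 against Dusk: payoffs 6, 2 → best response Dawn.
Species 2 against Dawn: payoffs 5, 6 → best response Dusk.
Species 2 against Day: payoffs 10, 1 → best response Day.
Mutual best responses: (Dawn, Dusk).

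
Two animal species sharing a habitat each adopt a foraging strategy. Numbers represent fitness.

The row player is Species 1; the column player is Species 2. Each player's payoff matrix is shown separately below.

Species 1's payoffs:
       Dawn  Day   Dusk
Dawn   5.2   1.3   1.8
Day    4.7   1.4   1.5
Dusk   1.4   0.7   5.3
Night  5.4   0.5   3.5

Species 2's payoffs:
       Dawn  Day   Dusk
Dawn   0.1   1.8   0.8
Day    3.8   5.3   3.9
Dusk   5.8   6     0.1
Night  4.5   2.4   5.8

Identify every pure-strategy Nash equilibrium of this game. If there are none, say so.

Pure NE: (Day, Day)

(Dawn, Dawn): Species 1 can switch to Night (5.2 → 5.4). Not NE.
(Dawn, Day): Species 1 can switch to Day (1.3 → 1.4). Not NE.
(Dawn, Dusk): Species 1 can switch to Dusk (1.8 → 5.3). Not NE.
(Day, Dawn): Species 1 can switch to Dawn (4.7 → 5.2). Not NE.
(Day, Day): Species 1 gets 1.4, best alternative 1.3; Species 2 gets 5.3, best alternative 3.9. No profitable deviation — NE.
(Day, Dusk): Species 1 can switch to Dawn (1.5 → 1.8). Not NE.
(Dusk, Dawn): Species 1 can switch to Dawn (1.4 → 5.2). Not NE.
(Dusk, Day): Species 1 can switch to Dawn (0.7 → 1.3). Not NE.
(Dusk, Dusk): Species 2 can switch to Dawn (0.1 → 5.8). Not NE.
(Night, Dawn): Species 2 can switch to Dusk (4.5 → 5.8). Not NE.
(Night, Day): Species 1 can switch to Dawn (0.5 → 1.3). Not NE.
(Night, Dusk): Species 1 can switch to Dusk (3.5 → 5.3). Not NE.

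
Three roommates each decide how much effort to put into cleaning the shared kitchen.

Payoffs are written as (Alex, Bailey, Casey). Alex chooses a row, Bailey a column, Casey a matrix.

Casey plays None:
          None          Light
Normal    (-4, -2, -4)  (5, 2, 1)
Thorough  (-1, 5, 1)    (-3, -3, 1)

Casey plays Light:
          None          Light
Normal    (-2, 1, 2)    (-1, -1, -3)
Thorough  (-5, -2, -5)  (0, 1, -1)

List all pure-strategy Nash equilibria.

Pure-strategy Nash equilibria: (Normal, None, Light) and (Normal, Light, None) and (Thorough, None, None)

(Normal, None, None): Alex can switch to Thorough (-4 → -1). Not NE.
(Normal, None, Light): Alex gets -2, best alternative -5; Bailey gets 1, best alternative -1; Casey gets 2, best alternative -4. No profitable deviation — NE.
(Normal, Light, None): Alex gets 5, best alternative -3; Bailey gets 2, best alternative -2; Casey gets 1, best alternative -3. No profitable deviation — NE.
(Normal, Light, Light): Alex can switch to Thorough (-1 → 0). Not NE.
(Thorough, None, None): Alex gets -1, best alternative -4; Bailey gets 5, best alternative -3; Casey gets 1, best alternative -5. No profitable deviation — NE.
(Thorough, None, Light): Alex can switch to Normal (-5 → -2). Not NE.
(Thorough, Light, None): Alex can switch to Normal (-3 → 5). Not NE.
(Thorough, Light, Light): Casey can switch to None (-1 → 1). Not NE.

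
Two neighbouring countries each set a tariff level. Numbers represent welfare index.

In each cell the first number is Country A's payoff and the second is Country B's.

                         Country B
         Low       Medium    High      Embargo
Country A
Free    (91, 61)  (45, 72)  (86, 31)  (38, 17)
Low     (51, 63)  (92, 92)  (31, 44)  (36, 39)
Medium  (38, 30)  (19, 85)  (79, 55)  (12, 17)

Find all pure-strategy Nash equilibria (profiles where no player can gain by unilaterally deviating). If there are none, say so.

For each player, find the best response to each opponent profile; mutual best responses are the pure NE.
Country A against Low: payoffs 91, 51, 38 → best response Free.
Country A against Medium: payoffs 45, 92, 19 → best response Low.
Country A against High: payoffs 86, 31, 79 → best response Free.
Country A against Embargo: payoffs 38, 36, 12 → best response Free.
Country B against Free: payoffs 61, 72, 31, 17 → best response Medium.
Country B against Low: payoffs 63, 92, 44, 39 → best response Medium.
Country B against Medium: payoffs 30, 85, 55, 17 → best response Medium.
Mutual best responses: (Low, Medium).

Pure NE: (Low, Medium)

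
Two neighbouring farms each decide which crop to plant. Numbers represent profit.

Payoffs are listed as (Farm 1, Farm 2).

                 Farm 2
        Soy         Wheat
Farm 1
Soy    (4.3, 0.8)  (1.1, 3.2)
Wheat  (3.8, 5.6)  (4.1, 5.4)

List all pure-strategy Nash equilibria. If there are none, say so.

none

For each player, find the best response to each opponent profile; mutual best responses are the pure NE.
Farm 1 against Soy: payoffs 4.3, 3.8 → best response Soy.
Farm 1 against Wheat: payoffs 1.1, 4.1 → best response Wheat.
Farm 2 against Soy: payoffs 0.8, 3.2 → best response Wheat.
Farm 2 against Wheat: payoffs 5.6, 5.4 → best response Soy.
No profile is a mutual best response for all players.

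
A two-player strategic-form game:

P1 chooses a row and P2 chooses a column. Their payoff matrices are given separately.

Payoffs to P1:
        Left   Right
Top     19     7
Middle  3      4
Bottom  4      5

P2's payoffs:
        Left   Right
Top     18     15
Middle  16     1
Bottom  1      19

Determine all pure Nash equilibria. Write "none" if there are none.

Pure NE: (Top, Left)

For each strategy profile, look for a profitable unilateral deviation.
(Top, Left): P1 gets 19, best alternative 4; P2 gets 18, best alternative 15. No profitable deviation — NE.
(Top, Right): P2 can switch to Left (15 → 18). Not NE.
(Middle, Left): P1 can switch to Top (3 → 19). Not NE.
(Middle, Right): P1 can switch to Top (4 → 7). Not NE.
(Bottom, Left): P1 can switch to Top (4 → 19). Not NE.
(Bottom, Right): P1 can switch to Top (5 → 7). Not NE.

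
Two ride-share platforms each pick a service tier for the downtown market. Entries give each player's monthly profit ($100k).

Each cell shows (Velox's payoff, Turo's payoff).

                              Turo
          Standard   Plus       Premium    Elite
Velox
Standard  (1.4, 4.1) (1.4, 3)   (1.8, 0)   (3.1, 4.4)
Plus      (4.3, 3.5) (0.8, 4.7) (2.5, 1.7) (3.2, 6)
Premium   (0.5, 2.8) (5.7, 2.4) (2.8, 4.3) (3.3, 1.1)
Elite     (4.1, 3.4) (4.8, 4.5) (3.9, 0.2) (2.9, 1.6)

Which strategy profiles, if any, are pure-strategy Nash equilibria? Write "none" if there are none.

none

(Standard, Standard): Velox can switch to Plus (1.4 → 4.3). Not NE.
(Standard, Plus): Velox can switch to Premium (1.4 → 5.7). Not NE.
(Standard, Premium): Velox can switch to Plus (1.8 → 2.5). Not NE.
(Standard, Elite): Velox can switch to Plus (3.1 → 3.2). Not NE.
(Plus, Standard): Turo can switch to Plus (3.5 → 4.7). Not NE.
(Plus, Plus): Velox can switch to Standard (0.8 → 1.4). Not NE.
(Plus, Premium): Velox can switch to Premium (2.5 → 2.8). Not NE.
(Plus, Elite): Velox can switch to Premium (3.2 → 3.3). Not NE.
(The remaining 8 profiles each have a profitable deviation by the same check.)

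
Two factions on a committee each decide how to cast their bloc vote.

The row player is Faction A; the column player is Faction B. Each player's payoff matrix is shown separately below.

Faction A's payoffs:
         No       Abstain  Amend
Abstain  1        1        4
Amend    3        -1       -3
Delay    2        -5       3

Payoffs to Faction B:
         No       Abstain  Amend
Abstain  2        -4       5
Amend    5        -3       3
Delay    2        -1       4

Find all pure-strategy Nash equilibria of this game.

Pure-strategy Nash equilibria: (Abstain, Amend), (Amend, No)

Faction A against No: payoffs 1, 3, 2 → best response Amend.
Faction A against Abstain: payoffs 1, -1, -5 → best response Abstain.
Faction A against Amend: payoffs 4, -3, 3 → best response Abstain.
Faction B against Abstain: payoffs 2, -4, 5 → best response Amend.
Faction B against Amend: payoffs 5, -3, 3 → best response No.
Faction B against Delay: payoffs 2, -1, 4 → best response Amend.
Mutual best responses: (Abstain, Amend); (Amend, No).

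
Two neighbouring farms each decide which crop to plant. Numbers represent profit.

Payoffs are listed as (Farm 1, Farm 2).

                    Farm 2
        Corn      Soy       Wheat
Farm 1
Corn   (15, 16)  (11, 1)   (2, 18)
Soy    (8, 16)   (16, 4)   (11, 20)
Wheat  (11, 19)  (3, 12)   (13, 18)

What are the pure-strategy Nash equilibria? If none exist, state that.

none

Farm 1 against Corn: payoffs 15, 8, 11 → best response Corn.
Farm 1 against Soy: payoffs 11, 16, 3 → best response Soy.
Farm 1 against Wheat: payoffs 2, 11, 13 → best response Wheat.
Farm 2 against Corn: payoffs 16, 1, 18 → best response Wheat.
Farm 2 against Soy: payoffs 16, 4, 20 → best response Wheat.
Farm 2 against Wheat: payoffs 19, 12, 18 → best response Corn.
No profile is a mutual best response for all players.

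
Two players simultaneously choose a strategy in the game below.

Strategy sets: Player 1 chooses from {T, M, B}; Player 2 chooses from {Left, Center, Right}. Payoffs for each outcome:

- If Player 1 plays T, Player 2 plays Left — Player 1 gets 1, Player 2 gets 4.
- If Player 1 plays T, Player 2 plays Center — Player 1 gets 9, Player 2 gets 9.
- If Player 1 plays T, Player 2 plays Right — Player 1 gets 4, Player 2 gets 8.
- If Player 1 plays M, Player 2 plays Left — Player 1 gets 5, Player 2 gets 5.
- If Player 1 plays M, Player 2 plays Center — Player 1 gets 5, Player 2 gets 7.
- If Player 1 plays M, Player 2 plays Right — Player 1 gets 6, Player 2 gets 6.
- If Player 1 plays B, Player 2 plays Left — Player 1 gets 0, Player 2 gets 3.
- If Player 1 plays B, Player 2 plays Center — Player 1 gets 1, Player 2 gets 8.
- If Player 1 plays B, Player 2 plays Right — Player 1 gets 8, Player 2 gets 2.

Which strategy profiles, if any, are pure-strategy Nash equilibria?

(T, Left): Player 1 can switch to M (1 → 5). Not NE.
(T, Center): Player 1 gets 9, best alternative 5; Player 2 gets 9, best alternative 8. No profitable deviation — NE.
(T, Right): Player 1 can switch to M (4 → 6). Not NE.
(M, Left): Player 2 can switch to Center (5 → 7). Not NE.
(M, Center): Player 1 can switch to T (5 → 9). Not NE.
(M, Right): Player 1 can switch to B (6 → 8). Not NE.
(B, Left): Player 1 can switch to T (0 → 1). Not NE.
(The remaining 2 profiles each have a profitable deviation by the same check.)

The unique pure-strategy Nash equilibrium is (T, Center).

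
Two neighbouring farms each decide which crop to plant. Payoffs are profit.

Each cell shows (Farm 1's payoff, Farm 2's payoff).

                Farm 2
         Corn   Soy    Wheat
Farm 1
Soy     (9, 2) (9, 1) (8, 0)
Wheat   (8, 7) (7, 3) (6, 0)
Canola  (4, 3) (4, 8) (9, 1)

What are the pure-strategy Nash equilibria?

Farm 1 against Corn: payoffs 9, 8, 4 → best response Soy.
Farm 1 against Soy: payoffs 9, 7, 4 → best response Soy.
Farm 1 against Wheat: payoffs 8, 6, 9 → best response Canola.
Farm 2 against Soy: payoffs 2, 1, 0 → best response Corn.
Farm 2 against Wheat: payoffs 7, 3, 0 → best response Corn.
Farm 2 against Canola: payoffs 3, 8, 1 → best response Soy.
Mutual best responses: (Soy, Corn).

The unique pure-strategy Nash equilibrium is (Soy, Corn).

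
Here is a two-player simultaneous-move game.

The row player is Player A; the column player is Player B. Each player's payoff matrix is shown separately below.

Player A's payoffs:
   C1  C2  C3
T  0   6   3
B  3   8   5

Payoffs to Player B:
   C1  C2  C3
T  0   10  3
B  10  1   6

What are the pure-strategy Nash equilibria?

(T, C1): Player A can switch to B (0 → 3). Not NE.
(T, C2): Player A can switch to B (6 → 8). Not NE.
(T, C3): Player A can switch to B (3 → 5). Not NE.
(B, C1): Player A gets 3, best alternative 0; Player B gets 10, best alternative 6. No profitable deviation — NE.
(B, C2): Player B can switch to C1 (1 → 10). Not NE.
(B, C3): Player B can switch to C1 (6 → 10). Not NE.

The unique pure-strategy Nash equilibrium is (B, C1).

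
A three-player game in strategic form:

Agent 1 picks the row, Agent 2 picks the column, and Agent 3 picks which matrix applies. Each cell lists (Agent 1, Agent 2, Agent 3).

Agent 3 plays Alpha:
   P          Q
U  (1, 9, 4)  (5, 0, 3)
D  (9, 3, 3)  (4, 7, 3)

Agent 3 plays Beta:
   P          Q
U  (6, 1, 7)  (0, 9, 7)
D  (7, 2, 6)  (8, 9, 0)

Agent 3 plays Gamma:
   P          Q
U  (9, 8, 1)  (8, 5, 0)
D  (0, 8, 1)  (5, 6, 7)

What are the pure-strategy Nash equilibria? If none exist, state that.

There is no pure-strategy Nash equilibrium.

Agent 1 against (P, Alpha): payoffs 1, 9 → best response D.
Agent 1 against (P, Beta): payoffs 6, 7 → best response D.
Agent 1 against (P, Gamma): payoffs 9, 0 → best response U.
Agent 1 against (Q, Alpha): payoffs 5, 4 → best response U.
Agent 1 against (Q, Beta): payoffs 0, 8 → best response D.
Agent 1 against (Q, Gamma): payoffs 8, 5 → best response U.
Agent 2 against (U, Alpha): payoffs 9, 0 → best response P.
Agent 2 against (U, Beta): payoffs 1, 9 → best response Q.
Agent 2 against (U, Gamma): payoffs 8, 5 → best response P.
Agent 2 against (D, Alpha): payoffs 3, 7 → best response Q.
Agent 2 against (D, Beta): payoffs 2, 9 → best response Q.
Agent 2 against (D, Gamma): payoffs 8, 6 → best response P.
Agent 3 against (U, P): payoffs 4, 7, 1 → best response Beta.
Agent 3 against (U, Q): payoffs 3, 7, 0 → best response Beta.
Agent 3 against (D, P): payoffs 3, 6, 1 → best response Beta.
Agent 3 against (D, Q): payoffs 3, 0, 7 → best response Gamma.
No profile is a mutual best response for all players.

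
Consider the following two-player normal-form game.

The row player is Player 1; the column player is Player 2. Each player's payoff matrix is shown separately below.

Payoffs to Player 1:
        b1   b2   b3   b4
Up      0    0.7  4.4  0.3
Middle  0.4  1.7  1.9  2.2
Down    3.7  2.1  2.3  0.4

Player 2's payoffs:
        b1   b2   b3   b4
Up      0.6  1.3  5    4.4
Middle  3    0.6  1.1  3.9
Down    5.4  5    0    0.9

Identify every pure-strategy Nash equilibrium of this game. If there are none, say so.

Pure-strategy Nash equilibria: (Up, b3); (Middle, b4); (Down, b1)

For each player, find the best response to each opponent profile; mutual best responses are the pure NE.
Player 1 against b1: payoffs 0, 0.4, 3.7 → best response Down.
Player 1 against b2: payoffs 0.7, 1.7, 2.1 → best response Down.
Player 1 against b3: payoffs 4.4, 1.9, 2.3 → best response Up.
Player 1 against b4: payoffs 0.3, 2.2, 0.4 → best response Middle.
Player 2 against Up: payoffs 0.6, 1.3, 5, 4.4 → best response b3.
Player 2 against Middle: payoffs 3, 0.6, 1.1, 3.9 → best response b4.
Player 2 against Down: payoffs 5.4, 5, 0, 0.9 → best response b1.
Mutual best responses: (Up, b3); (Middle, b4); (Down, b1).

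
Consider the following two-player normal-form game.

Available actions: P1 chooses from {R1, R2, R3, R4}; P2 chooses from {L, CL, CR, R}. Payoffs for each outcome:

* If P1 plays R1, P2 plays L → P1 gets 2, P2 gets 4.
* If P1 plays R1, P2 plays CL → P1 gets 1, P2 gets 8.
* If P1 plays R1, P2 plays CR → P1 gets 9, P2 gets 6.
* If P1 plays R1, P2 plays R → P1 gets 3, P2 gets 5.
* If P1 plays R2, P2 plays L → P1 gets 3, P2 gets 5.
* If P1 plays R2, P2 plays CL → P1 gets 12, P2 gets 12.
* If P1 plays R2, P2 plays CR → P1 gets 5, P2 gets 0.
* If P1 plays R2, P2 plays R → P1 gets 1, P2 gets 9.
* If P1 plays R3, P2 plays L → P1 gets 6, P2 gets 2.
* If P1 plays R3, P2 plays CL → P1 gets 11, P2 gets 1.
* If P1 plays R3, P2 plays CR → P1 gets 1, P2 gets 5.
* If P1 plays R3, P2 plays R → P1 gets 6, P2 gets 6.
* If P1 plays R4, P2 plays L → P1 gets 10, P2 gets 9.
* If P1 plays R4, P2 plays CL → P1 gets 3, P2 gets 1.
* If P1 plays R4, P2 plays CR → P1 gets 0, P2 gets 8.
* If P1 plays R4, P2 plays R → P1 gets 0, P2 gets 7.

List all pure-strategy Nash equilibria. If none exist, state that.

Pure-strategy Nash equilibria: (R2, CL); (R3, R); (R4, L)

(R1, L): P1 can switch to R2 (2 → 3). Not NE.
(R1, CL): P1 can switch to R2 (1 → 12). Not NE.
(R1, CR): P2 can switch to CL (6 → 8). Not NE.
(R1, R): P1 can switch to R3 (3 → 6). Not NE.
(R2, L): P1 can switch to R3 (3 → 6). Not NE.
(R2, CL): P1 gets 12, best alternative 11; P2 gets 12, best alternative 9. No profitable deviation — NE.
(R2, CR): P1 can switch to R1 (5 → 9). Not NE.
(R2, R): P1 can switch to R1 (1 → 3). Not NE.
(R3, L): P1 can switch to R4 (6 → 10). Not NE.
(R3, CL): P1 can switch to R2 (11 → 12). Not NE.
(R3, CR): P1 can switch to R1 (1 → 9). Not NE.
(R3, R): P1 gets 6, best alternative 3; P2 gets 6, best alternative 5. No profitable deviation — NE.
(R4, L): P1 gets 10, best alternative 6; P2 gets 9, best alternative 8. No profitable deviation — NE.
(R4, CL): P1 can switch to R2 (3 → 12). Not NE.
(R4, CR): P1 can switch to R1 (0 → 9). Not NE.
(The remaining 1 profile has a profitable deviation by the same check.)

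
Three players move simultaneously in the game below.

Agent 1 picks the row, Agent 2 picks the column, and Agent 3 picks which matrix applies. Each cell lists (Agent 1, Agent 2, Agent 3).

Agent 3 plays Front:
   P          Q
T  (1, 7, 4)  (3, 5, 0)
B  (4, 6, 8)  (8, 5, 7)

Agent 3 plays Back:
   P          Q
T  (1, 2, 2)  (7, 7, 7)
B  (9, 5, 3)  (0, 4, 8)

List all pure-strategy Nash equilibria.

Agent 1 against (P, Front): payoffs 1, 4 → best response B.
Agent 1 against (P, Back): payoffs 1, 9 → best response B.
Agent 1 against (Q, Front): payoffs 3, 8 → best response B.
Agent 1 against (Q, Back): payoffs 7, 0 → best response T.
Agent 2 against (T, Front): payoffs 7, 5 → best response P.
Agent 2 against (T, Back): payoffs 2, 7 → best response Q.
Agent 2 against (B, Front): payoffs 6, 5 → best response P.
Agent 2 against (B, Back): payoffs 5, 4 → best response P.
Agent 3 against (T, P): payoffs 4, 2 → best response Front.
Agent 3 against (T, Q): payoffs 0, 7 → best response Back.
Agent 3 against (B, P): payoffs 8, 3 → best response Front.
Agent 3 against (B, Q): payoffs 7, 8 → best response Back.
Mutual best responses: (T, Q, Back); (B, P, Front).

(T, Q, Back); (B, P, Front)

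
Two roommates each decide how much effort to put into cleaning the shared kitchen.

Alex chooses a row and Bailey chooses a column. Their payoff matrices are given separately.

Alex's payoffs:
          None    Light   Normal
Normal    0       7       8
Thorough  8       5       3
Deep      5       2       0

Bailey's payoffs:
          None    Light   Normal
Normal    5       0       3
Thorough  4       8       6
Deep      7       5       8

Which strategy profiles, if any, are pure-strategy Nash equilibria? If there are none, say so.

Mark each player's best response to every combination of opponents' strategies; a profile where every player is best-responding is a pure Nash equilibrium.
Alex against None: payoffs 0, 8, 5 → best response Thorough.
Alex against Light: payoffs 7, 5, 2 → best response Normal.
Alex against Normal: payoffs 8, 3, 0 → best response Normal.
Bailey against Normal: payoffs 5, 0, 3 → best response None.
Bailey against Thorough: payoffs 4, 8, 6 → best response Light.
Bailey against Deep: payoffs 7, 5, 8 → best response Normal.
No profile is a mutual best response for all players.

There is no pure-strategy Nash equilibrium.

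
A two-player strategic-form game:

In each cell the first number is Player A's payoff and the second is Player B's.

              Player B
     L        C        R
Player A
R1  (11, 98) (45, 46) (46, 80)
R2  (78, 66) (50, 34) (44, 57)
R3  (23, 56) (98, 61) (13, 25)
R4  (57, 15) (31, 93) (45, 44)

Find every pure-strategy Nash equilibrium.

The pure Nash equilibria are (R2, L), (R3, C).

For each strategy profile, look for a profitable unilateral deviation.
(R1, L): Player A can switch to R2 (11 → 78). Not NE.
(R1, C): Player A can switch to R2 (45 → 50). Not NE.
(R1, R): Player B can switch to L (80 → 98). Not NE.
(R2, L): Player A gets 78, best alternative 57; Player B gets 66, best alternative 57. No profitable deviation — NE.
(R2, C): Player A can switch to R3 (50 → 98). Not NE.
(R2, R): Player A can switch to R1 (44 → 46). Not NE.
(R3, L): Player A can switch to R2 (23 → 78). Not NE.
(R3, C): Player A gets 98, best alternative 50; Player B gets 61, best alternative 56. No profitable deviation — NE.
(R3, R): Player A can switch to R1 (13 → 46). Not NE.
(R4, L): Player A can switch to R2 (57 → 78). Not NE.
(R4, C): Player A can switch to R1 (31 → 45). Not NE.
(R4, R): Player A can switch to R1 (45 → 46). Not NE.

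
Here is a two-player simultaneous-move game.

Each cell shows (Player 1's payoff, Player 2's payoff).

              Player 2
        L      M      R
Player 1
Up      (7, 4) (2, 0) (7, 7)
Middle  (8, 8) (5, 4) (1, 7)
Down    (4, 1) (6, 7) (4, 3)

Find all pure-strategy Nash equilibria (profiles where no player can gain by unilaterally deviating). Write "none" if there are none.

For each strategy profile, look for a profitable unilateral deviation.
(Up, L): Player 1 can switch to Middle (7 → 8). Not NE.
(Up, M): Player 1 can switch to Middle (2 → 5). Not NE.
(Up, R): Player 1 gets 7, best alternative 4; Player 2 gets 7, best alternative 4. No profitable deviation — NE.
(Middle, L): Player 1 gets 8, best alternative 7; Player 2 gets 8, best alternative 7. No profitable deviation — NE.
(Middle, M): Player 1 can switch to Down (5 → 6). Not NE.
(Middle, R): Player 1 can switch to Up (1 → 7). Not NE.
(Down, L): Player 1 can switch to Up (4 → 7). Not NE.
(Down, M): Player 1 gets 6, best alternative 5; Player 2 gets 7, best alternative 3. No profitable deviation — NE.
(Down, R): Player 1 can switch to Up (4 → 7). Not NE.

Pure-strategy Nash equilibria: (Up, R), (Middle, L), (Down, M)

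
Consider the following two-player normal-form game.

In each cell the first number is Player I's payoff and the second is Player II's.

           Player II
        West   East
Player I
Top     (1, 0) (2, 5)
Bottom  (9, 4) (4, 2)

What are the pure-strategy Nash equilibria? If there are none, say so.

For each strategy profile, look for a profitable unilateral deviation.
(Top, West): Player I can switch to Bottom (1 → 9). Not NE.
(Top, East): Player I can switch to Bottom (2 → 4). Not NE.
(Bottom, West): Player I gets 9, best alternative 1; Player II gets 4, best alternative 2. No profitable deviation — NE.
(Bottom, East): Player II can switch to West (2 → 4). Not NE.

(Bottom, West)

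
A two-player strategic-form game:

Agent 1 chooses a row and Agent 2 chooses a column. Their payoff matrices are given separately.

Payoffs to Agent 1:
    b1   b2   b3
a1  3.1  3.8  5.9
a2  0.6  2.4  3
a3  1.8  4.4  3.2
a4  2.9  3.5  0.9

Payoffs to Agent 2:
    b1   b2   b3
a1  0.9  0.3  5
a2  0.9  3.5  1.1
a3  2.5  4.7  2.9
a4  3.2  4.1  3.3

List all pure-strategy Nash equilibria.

For each strategy profile, look for a profitable unilateral deviation.
(a1, b1): Agent 2 can switch to b3 (0.9 → 5). Not NE.
(a1, b2): Agent 1 can switch to a3 (3.8 → 4.4). Not NE.
(a1, b3): Agent 1 gets 5.9, best alternative 3.2; Agent 2 gets 5, best alternative 0.9. No profitable deviation — NE.
(a2, b1): Agent 1 can switch to a1 (0.6 → 3.1). Not NE.
(a2, b2): Agent 1 can switch to a1 (2.4 → 3.8). Not NE.
(a2, b3): Agent 1 can switch to a1 (3 → 5.9). Not NE.
(a3, b1): Agent 1 can switch to a1 (1.8 → 3.1). Not NE.
(a3, b2): Agent 1 gets 4.4, best alternative 3.8; Agent 2 gets 4.7, best alternative 2.9. No profitable deviation — NE.
(The remaining 4 profiles each have a profitable deviation by the same check.)

Pure-strategy Nash equilibria: (a1, b3); (a3, b2)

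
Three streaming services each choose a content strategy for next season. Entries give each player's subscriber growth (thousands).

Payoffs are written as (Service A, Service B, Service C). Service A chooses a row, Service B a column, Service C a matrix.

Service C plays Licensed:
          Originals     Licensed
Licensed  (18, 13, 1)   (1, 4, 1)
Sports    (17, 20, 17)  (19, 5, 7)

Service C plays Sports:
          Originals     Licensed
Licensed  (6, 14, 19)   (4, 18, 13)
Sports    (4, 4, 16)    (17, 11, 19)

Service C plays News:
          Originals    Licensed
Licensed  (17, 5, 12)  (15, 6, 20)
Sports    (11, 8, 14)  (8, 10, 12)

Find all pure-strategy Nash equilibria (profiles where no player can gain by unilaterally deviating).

The pure Nash equilibria are (Licensed, Licensed, News), (Sports, Licensed, Sports).

(Licensed, Originals, Licensed): Service C can switch to Sports (1 → 19). Not NE.
(Licensed, Originals, Sports): Service B can switch to Licensed (14 → 18). Not NE.
(Licensed, Originals, News): Service B can switch to Licensed (5 → 6). Not NE.
(Licensed, Licensed, Licensed): Service A can switch to Sports (1 → 19). Not NE.
(Licensed, Licensed, Sports): Service A can switch to Sports (4 → 17). Not NE.
(Licensed, Licensed, News): Service A gets 15, best alternative 8; Service B gets 6, best alternative 5; Service C gets 20, best alternative 13. No profitable deviation — NE.
(Sports, Originals, Licensed): Service A can switch to Licensed (17 → 18). Not NE.
(Sports, Licensed, Sports): Service A gets 17, best alternative 4; Service B gets 11, best alternative 4; Service C gets 19, best alternative 12. No profitable deviation — NE.
(The remaining 4 profiles each have a profitable deviation by the same check.)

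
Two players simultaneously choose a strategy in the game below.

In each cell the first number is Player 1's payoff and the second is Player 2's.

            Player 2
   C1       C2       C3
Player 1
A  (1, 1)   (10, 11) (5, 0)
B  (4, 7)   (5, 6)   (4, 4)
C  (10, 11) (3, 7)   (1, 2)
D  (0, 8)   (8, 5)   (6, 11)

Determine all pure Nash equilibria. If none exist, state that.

The pure Nash equilibria are (A, C2) and (C, C1) and (D, C3).

Player 1 against C1: payoffs 1, 4, 10, 0 → best response C.
Player 1 against C2: payoffs 10, 5, 3, 8 → best response A.
Player 1 against C3: payoffs 5, 4, 1, 6 → best response D.
Player 2 against A: payoffs 1, 11, 0 → best response C2.
Player 2 against B: payoffs 7, 6, 4 → best response C1.
Player 2 against C: payoffs 11, 7, 2 → best response C1.
Player 2 against D: payoffs 8, 5, 11 → best response C3.
Mutual best responses: (A, C2); (C, C1); (D, C3).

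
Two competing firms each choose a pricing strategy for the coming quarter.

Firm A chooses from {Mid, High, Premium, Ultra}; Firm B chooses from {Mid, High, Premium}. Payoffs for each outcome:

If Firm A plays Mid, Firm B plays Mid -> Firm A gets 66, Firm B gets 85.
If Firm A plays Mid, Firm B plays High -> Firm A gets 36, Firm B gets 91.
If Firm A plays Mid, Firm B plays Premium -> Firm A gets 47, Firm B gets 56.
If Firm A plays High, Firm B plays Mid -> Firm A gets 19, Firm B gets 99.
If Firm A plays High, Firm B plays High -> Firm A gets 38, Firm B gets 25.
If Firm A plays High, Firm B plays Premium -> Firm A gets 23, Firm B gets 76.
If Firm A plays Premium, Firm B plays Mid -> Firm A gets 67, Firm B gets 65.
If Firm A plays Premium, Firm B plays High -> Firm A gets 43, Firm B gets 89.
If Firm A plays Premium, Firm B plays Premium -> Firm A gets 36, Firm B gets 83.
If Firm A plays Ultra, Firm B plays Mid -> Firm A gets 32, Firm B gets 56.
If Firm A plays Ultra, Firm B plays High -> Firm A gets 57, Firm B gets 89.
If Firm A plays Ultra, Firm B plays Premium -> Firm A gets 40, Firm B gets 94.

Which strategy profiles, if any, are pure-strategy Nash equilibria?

This game has no pure Nash equilibrium.

(Mid, Mid): Firm A can switch to Premium (66 → 67). Not NE.
(Mid, High): Firm A can switch to High (36 → 38). Not NE.
(Mid, Premium): Firm B can switch to Mid (56 → 85). Not NE.
(High, Mid): Firm A can switch to Mid (19 → 66). Not NE.
(High, High): Firm A can switch to Premium (38 → 43). Not NE.
(High, Premium): Firm A can switch to Mid (23 → 47). Not NE.
(Premium, Mid): Firm B can switch to High (65 → 89). Not NE.
(Premium, High): Firm A can switch to Ultra (43 → 57). Not NE.
(Premium, Premium): Firm A can switch to Mid (36 → 47). Not NE.
(Ultra, Mid): Firm A can switch to Mid (32 → 66). Not NE.
(Ultra, High): Firm B can switch to Premium (89 → 94). Not NE.
(Ultra, Premium): Firm A can switch to Mid (40 → 47). Not NE.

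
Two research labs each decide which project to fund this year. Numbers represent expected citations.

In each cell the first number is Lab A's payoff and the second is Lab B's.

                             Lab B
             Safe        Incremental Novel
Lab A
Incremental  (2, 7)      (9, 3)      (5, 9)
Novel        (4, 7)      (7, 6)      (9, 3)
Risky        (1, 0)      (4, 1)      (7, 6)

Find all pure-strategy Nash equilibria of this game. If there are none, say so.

The unique pure-strategy Nash equilibrium is (Novel, Safe).

For each player, find the best response to each opponent profile; mutual best responses are the pure NE.
Lab A against Safe: payoffs 2, 4, 1 → best response Novel.
Lab A against Incremental: payoffs 9, 7, 4 → best response Incremental.
Lab A against Novel: payoffs 5, 9, 7 → best response Novel.
Lab B against Incremental: payoffs 7, 3, 9 → best response Novel.
Lab B against Novel: payoffs 7, 6, 3 → best response Safe.
Lab B against Risky: payoffs 0, 1, 6 → best response Novel.
Mutual best responses: (Novel, Safe).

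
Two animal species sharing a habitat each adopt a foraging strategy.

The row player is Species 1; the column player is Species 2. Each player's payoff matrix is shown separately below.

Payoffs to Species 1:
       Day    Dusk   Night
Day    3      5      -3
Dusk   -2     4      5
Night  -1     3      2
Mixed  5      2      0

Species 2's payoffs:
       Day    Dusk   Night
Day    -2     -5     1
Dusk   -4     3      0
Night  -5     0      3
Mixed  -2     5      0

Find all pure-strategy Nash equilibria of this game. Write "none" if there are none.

Species 1 against Day: payoffs 3, -2, -1, 5 → best response Mixed.
Species 1 against Dusk: payoffs 5, 4, 3, 2 → best response Day.
Species 1 against Night: payoffs -3, 5, 2, 0 → best response Dusk.
Species 2 against Day: payoffs -2, -5, 1 → best response Night.
Species 2 against Dusk: payoffs -4, 3, 0 → best response Dusk.
Species 2 against Night: payoffs -5, 0, 3 → best response Night.
Species 2 against Mixed: payoffs -2, 5, 0 → best response Dusk.
No profile is a mutual best response for all players.

none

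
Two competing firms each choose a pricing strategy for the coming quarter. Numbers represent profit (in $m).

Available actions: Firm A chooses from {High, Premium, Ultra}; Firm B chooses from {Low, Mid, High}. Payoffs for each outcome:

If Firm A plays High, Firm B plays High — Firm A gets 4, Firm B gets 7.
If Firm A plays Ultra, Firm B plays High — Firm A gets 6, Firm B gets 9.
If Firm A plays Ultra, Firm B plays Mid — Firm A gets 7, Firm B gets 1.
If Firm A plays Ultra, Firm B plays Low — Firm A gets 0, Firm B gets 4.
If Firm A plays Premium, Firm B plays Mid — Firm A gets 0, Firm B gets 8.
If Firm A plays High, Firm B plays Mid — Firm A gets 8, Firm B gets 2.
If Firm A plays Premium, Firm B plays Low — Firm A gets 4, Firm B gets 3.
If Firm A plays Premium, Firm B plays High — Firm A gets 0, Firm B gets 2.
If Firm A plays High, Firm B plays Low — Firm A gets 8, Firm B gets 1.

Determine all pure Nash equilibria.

The unique pure-strategy Nash equilibrium is (Ultra, High).

For each player, find the best response to each opponent profile; mutual best responses are the pure NE.
Firm A against Low: payoffs 8, 4, 0 → best response High.
Firm A against Mid: payoffs 8, 0, 7 → best response High.
Firm A against High: payoffs 4, 0, 6 → best response Ultra.
Firm B against High: payoffs 1, 2, 7 → best response High.
Firm B against Premium: payoffs 3, 8, 2 → best response Mid.
Firm B against Ultra: payoffs 4, 1, 9 → best response High.
Mutual best responses: (Ultra, High).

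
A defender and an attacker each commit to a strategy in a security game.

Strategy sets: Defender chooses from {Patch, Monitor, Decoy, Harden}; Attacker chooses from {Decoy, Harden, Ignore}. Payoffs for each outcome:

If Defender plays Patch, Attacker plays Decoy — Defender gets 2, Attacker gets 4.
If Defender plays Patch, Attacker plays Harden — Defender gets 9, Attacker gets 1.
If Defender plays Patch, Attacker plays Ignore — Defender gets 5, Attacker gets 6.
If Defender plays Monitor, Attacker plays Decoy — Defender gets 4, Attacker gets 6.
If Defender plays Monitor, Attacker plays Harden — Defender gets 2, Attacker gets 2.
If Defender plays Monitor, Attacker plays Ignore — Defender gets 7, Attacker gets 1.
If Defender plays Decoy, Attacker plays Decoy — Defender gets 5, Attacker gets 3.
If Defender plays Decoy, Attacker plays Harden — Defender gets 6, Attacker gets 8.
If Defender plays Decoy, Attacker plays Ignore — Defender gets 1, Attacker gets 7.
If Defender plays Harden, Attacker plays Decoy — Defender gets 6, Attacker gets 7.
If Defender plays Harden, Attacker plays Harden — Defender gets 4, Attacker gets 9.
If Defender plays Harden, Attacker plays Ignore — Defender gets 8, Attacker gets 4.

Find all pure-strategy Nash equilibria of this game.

This game has no pure Nash equilibrium.

For each player, find the best response to each opponent profile; mutual best responses are the pure NE.
Defender against Decoy: payoffs 2, 4, 5, 6 → best response Harden.
Defender against Harden: payoffs 9, 2, 6, 4 → best response Patch.
Defender against Ignore: payoffs 5, 7, 1, 8 → best response Harden.
Attacker against Patch: payoffs 4, 1, 6 → best response Ignore.
Attacker against Monitor: payoffs 6, 2, 1 → best response Decoy.
Attacker against Decoy: payoffs 3, 8, 7 → best response Harden.
Attacker against Harden: payoffs 7, 9, 4 → best response Harden.
No profile is a mutual best response for all players.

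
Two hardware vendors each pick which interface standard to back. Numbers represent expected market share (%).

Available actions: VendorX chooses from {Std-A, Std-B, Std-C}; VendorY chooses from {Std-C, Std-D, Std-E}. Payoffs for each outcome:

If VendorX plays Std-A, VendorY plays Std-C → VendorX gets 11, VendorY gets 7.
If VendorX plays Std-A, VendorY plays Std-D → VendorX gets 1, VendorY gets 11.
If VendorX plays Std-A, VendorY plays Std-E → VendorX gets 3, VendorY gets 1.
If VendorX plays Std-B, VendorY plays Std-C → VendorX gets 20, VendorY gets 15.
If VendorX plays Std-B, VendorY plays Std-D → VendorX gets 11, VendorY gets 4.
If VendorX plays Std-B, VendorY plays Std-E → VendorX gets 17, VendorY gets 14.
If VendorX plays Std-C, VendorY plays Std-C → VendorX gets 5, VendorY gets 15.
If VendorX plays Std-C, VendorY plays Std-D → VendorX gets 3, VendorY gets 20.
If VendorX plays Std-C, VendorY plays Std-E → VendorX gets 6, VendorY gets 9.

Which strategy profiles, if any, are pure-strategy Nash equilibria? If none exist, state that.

VendorX against Std-C: payoffs 11, 20, 5 → best response Std-B.
VendorX against Std-D: payoffs 1, 11, 3 → best response Std-B.
VendorX against Std-E: payoffs 3, 17, 6 → best response Std-B.
VendorY against Std-A: payoffs 7, 11, 1 → best response Std-D.
VendorY against Std-B: payoffs 15, 4, 14 → best response Std-C.
VendorY against Std-C: payoffs 15, 20, 9 → best response Std-D.
Mutual best responses: (Std-B, Std-C).

The unique pure-strategy Nash equilibrium is (Std-B, Std-C).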